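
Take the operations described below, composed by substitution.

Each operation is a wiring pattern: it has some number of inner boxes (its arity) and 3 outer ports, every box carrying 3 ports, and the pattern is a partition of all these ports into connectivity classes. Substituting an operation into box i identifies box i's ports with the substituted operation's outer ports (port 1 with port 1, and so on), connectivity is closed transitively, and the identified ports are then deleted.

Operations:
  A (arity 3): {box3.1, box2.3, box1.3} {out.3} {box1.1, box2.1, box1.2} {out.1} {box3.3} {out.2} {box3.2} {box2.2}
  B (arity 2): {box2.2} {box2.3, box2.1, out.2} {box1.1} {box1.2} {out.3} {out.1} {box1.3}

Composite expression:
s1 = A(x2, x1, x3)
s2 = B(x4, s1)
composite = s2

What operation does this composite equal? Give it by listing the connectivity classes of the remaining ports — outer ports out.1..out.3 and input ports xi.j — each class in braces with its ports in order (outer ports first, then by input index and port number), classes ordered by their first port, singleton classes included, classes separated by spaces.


Treat the ports identified at B as solder joints: merge, then drop.
after A, the pattern on (x2, x1, x3) reads {out.1} {out.2} {out.3} {x1.1, x2.1, x2.2} {x1.2} {x1.3, x2.3, x3.1} {x3.2} {x3.3} (out.j = its outer ports)
after B, the pattern on (x4, x2, x1, x3) reads {out.1} {out.2} {out.3} {x1.1, x2.1, x2.2} {x1.2} {x1.3, x2.3, x3.1} {x3.2} {x3.3} {x4.1} {x4.2} {x4.3} (out.j = its outer ports)

{out.1} {out.2} {out.3} {x1.1, x2.1, x2.2} {x1.2} {x1.3, x2.3, x3.1} {x3.2} {x3.3} {x4.1} {x4.2} {x4.3}


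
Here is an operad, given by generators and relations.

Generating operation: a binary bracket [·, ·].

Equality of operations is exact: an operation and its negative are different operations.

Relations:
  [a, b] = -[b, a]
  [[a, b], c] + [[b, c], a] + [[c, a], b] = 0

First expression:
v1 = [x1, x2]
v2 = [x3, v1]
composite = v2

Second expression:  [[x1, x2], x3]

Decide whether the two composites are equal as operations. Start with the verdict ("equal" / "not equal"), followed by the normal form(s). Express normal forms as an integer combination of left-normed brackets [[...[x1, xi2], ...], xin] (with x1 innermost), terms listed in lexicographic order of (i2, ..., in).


not equal; first: -[[x1, x2], x3]; second: [[x1, x2], x3]

The first expression, normalized: -[[x1, x2], x3]
The second expression, normalized: [[x1, x2], x3]
They disagree, so not equal.


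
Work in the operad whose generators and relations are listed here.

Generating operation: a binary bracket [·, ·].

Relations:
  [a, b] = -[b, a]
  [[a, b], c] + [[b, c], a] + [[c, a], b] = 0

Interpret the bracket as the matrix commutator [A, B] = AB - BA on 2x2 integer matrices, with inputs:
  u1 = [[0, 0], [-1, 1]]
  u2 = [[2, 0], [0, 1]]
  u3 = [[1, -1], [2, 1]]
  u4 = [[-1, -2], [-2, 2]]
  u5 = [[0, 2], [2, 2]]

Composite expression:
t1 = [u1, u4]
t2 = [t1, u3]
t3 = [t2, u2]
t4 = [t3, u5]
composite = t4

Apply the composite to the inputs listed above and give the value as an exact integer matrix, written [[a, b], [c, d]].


[u1, u4] = [[-2, 2], [1, 2]]
[[u1, u4], u3] = [[5, 4], [8, -5]]
[[[u1, u4], u3], u2] = [[0, -4], [8, 0]]
[[[[u1, u4], u3], u2], u5] = [[-24, -8], [-16, 24]]

[[-24, -8], [-16, 24]]


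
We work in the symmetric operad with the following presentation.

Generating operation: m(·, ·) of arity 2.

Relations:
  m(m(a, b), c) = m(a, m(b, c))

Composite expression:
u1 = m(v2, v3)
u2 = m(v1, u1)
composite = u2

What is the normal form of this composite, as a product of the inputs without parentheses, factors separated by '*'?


v1 * v2 * v3

Every regrouping of m is equal, so read the v-inputs in written order.
m(v2, v3) collapses to v2 * v3
m(v1, m(v2, v3)) collapses to v1 * v2 * v3


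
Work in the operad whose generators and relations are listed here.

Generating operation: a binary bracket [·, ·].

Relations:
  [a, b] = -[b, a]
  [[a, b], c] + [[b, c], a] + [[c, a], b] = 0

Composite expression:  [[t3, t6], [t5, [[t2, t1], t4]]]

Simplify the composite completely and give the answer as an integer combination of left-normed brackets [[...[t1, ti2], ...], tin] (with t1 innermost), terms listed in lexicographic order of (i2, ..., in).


-[[[[[t1, t2], t4], t5], t3], t6] + [[[[[t1, t2], t4], t5], t6], t3]

Expand each bracket as ab - ba; the t1-initial words give the coefficients.
Composite bracket: [[t3, t6], [t5, [[t2, t1], t4]]]
Applying ab - ba throughout gives 32 signed words (2^5 = 32).
Words beginning with t1 determine it all:
  t1t2t4t5t3t6 (sign -1) contributes -[[[[[t1, t2], t4], t5], t3], t6]
  t1t2t4t5t6t3 (sign +1) contributes +[[[[[t1, t2], t4], t5], t6], t3]


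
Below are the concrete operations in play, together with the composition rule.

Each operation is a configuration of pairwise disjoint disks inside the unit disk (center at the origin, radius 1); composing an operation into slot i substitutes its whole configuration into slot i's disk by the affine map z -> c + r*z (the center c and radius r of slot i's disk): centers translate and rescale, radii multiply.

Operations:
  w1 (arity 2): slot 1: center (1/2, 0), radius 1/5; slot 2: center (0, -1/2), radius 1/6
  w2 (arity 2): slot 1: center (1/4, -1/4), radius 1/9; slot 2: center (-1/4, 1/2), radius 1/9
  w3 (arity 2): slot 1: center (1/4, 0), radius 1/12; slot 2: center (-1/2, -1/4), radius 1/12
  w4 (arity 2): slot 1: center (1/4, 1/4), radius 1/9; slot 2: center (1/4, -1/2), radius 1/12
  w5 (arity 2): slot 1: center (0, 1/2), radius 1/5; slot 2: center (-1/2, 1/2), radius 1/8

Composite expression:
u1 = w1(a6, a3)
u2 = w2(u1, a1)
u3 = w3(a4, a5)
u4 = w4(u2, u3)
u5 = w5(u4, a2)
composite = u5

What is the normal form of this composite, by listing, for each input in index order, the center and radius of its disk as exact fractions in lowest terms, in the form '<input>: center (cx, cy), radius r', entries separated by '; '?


a1: center (2/45, 101/180), radius 1/405; a2: center (-1/2, 1/2), radius 1/8; a3: center (1/18, 44/81), radius 1/2430; a4: center (13/240, 2/5), radius 1/720; a5: center (1/24, 19/48), radius 1/720; a6: center (23/405, 49/90), radius 1/2025

Nesting under w5 composes maps z -> c + r*z down each a-path.
input a6: applying the 4 nested substitutions gives center (23/405, 49/90), radius 1/2025
input a3: applying the 4 nested substitutions gives center (1/18, 44/81), radius 1/2430
input a1: applying the 3 nested substitutions gives center (2/45, 101/180), radius 1/405
input a4: applying the 3 nested substitutions gives center (13/240, 2/5), radius 1/720
input a5: applying the 3 nested substitutions gives center (1/24, 19/48), radius 1/720
input a2: applying the 1 nested substitution gives center (-1/2, 1/2), radius 1/8


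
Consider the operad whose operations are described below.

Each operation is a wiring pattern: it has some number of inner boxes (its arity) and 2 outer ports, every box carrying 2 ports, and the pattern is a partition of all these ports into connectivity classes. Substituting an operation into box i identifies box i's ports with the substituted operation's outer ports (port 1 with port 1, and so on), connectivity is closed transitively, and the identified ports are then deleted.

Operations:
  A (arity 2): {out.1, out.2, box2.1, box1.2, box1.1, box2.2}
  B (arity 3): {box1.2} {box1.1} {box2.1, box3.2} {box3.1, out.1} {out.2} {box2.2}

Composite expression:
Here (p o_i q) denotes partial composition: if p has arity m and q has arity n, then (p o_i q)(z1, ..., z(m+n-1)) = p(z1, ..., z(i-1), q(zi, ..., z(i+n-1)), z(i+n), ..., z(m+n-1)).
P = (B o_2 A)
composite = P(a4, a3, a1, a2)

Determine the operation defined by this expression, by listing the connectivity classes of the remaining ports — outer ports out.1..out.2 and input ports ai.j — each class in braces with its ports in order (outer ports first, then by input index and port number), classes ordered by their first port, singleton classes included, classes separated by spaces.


{out.1, a2.1} {out.2} {a1.1, a1.2, a2.2, a3.1, a3.2} {a4.1} {a4.2}

Connectivity passes through glued B-boundaries; trace each wire chain.
composing A on (a3, a1), with out.j its own outer ports: {out.1, out.2, a1.1, a1.2, a3.1, a3.2}
composing B on (a4, a3, a1, a2), with out.j its own outer ports: {out.1, a2.1} {out.2} {a1.1, a1.2, a2.2, a3.1, a3.2} {a4.1} {a4.2}


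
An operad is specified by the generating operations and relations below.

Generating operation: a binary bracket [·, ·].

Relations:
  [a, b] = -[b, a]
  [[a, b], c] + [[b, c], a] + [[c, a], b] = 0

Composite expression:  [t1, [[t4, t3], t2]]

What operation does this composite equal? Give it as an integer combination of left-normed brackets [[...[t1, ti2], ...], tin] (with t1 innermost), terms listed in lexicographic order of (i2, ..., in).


[[[t1, t2], t3], t4] - [[[t1, t2], t4], t3] - [[[t1, t3], t4], t2] + [[[t1, t4], t3], t2]


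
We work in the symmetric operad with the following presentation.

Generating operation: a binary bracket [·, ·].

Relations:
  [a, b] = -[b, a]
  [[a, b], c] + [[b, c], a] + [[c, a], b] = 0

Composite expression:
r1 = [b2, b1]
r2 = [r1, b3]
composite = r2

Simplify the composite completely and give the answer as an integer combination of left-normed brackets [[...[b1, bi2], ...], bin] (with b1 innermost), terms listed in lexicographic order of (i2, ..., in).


-[[b1, b2], b3]


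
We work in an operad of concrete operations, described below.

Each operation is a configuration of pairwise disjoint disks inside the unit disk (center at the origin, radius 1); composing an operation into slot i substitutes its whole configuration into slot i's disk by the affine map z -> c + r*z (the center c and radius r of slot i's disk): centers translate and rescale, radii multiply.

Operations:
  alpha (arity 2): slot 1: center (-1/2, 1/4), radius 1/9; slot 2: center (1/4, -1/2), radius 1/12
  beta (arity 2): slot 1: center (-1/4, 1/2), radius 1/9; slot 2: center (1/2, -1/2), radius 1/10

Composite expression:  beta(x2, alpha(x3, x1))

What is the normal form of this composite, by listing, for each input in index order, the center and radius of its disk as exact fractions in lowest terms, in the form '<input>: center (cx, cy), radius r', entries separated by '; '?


x1: center (21/40, -11/20), radius 1/120; x2: center (-1/4, 1/2), radius 1/9; x3: center (9/20, -19/40), radius 1/90

Below beta, radii multiply path by path; the x-disk centers shift.
tracing x2 down its 1-map path: center (-1/4, 1/2), radius 1/9
tracing x3 down its 2-map path: center (9/20, -19/40), radius 1/90
tracing x1 down its 2-map path: center (21/40, -11/20), radius 1/120


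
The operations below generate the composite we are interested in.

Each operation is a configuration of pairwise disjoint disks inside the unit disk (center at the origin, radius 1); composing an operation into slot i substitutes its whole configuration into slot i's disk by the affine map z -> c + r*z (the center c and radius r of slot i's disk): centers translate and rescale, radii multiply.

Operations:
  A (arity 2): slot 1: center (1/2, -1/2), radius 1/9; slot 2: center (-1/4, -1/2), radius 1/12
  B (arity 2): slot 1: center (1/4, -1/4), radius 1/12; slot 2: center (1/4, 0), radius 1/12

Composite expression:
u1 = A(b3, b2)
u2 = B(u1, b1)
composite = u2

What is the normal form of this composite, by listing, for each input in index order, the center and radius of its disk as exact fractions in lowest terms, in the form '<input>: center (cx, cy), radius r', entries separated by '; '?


b1: center (1/4, 0), radius 1/12; b2: center (11/48, -7/24), radius 1/144; b3: center (7/24, -7/24), radius 1/108

Below B, radii multiply path by path; the b-disk centers shift.
tracing b3 down its 2-map path: center (7/24, -7/24), radius 1/108
tracing b2 down its 2-map path: center (11/48, -7/24), radius 1/144
tracing b1 down its 1-map path: center (1/4, 0), radius 1/12


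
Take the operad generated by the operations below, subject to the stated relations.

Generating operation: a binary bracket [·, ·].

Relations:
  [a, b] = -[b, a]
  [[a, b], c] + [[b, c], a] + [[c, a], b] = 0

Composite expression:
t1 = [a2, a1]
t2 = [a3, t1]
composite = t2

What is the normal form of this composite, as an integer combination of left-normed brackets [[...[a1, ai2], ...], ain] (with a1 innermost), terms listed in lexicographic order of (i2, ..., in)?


[[a1, a2], a3]

Expand each bracket as ab - ba; the a1-initial words give the coefficients.
Composite bracket: [a3, [a2, a1]]
Each bracket splits as ab - ba, giving 4 signed words (2^2 = 4).
Only words starting with a1 matter:
  a1a2a3 appears with sign +1, giving the term +[[a1, a2], a3]


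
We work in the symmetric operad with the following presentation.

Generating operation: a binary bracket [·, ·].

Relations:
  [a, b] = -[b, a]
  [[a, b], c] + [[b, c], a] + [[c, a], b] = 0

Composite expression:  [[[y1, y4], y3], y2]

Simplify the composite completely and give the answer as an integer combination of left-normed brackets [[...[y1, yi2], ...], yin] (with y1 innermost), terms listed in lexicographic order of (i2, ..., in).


[[[y1, y4], y3], y2]

Expand each bracket as ab - ba; the y1-initial words give the coefficients.
Composite bracket: [[[y1, y4], y3], y2]
Expanding via [a, b] = ab - ba: 8 signed words (2^3 = 8).
Only words starting with y1 matter:
  y1y4y3y2 appears with sign +1, giving the term +[[[y1, y4], y3], y2]


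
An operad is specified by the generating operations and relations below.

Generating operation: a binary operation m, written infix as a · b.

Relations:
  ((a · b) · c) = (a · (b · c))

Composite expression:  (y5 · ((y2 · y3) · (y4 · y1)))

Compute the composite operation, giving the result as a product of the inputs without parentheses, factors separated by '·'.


y5 · y2 · y3 · y4 · y1

Associativity of m dissolves the nesting; only the y-input order survives.
(y2 · y3) collapses to y2 · y3
(y4 · y1) collapses to y4 · y1
((y2 · y3) · (y4 · y1)) collapses to y2 · y3 · y4 · y1
(y5 · ((y2 · y3) · (y4 · y1))) collapses to y5 · y2 · y3 · y4 · y1


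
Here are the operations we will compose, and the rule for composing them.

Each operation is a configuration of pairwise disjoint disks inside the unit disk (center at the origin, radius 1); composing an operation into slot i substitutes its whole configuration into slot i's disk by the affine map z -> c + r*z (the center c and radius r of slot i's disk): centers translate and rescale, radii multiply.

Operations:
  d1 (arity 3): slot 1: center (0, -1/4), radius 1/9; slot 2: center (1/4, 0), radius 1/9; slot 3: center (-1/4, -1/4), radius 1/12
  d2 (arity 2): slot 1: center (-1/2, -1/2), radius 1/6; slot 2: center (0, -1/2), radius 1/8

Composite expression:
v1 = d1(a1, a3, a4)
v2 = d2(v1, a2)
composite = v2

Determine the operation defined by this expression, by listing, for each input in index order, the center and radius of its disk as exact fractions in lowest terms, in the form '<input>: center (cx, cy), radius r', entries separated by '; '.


a1: center (-1/2, -13/24), radius 1/54; a2: center (0, -1/2), radius 1/8; a3: center (-11/24, -1/2), radius 1/54; a4: center (-13/24, -13/24), radius 1/72


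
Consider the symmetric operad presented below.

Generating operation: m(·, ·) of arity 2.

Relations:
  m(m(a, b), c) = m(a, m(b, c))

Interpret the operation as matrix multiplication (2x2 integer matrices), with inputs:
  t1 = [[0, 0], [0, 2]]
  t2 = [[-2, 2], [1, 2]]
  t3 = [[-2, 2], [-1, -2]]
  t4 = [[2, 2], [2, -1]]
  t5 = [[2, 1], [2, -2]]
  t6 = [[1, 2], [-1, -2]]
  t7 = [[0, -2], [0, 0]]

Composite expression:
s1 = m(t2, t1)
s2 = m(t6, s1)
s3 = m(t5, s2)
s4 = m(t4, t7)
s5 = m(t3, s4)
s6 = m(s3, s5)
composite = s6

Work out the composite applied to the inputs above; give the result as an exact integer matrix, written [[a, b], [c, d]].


[[0, 144], [0, 576]]


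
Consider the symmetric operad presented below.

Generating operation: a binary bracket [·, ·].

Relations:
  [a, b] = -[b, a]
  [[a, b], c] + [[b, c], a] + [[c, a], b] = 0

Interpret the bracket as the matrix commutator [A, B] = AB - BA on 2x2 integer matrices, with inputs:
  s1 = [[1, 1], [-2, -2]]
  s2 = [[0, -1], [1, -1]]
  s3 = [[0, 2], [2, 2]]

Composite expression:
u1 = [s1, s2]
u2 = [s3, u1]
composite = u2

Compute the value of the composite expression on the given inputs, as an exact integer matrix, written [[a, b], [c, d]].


[[-2, 12], [-14, 2]]

[s1, s2] = [[-1, -4], [-5, 1]]
[s3, [s1, s2]] = [[-2, 12], [-14, 2]]


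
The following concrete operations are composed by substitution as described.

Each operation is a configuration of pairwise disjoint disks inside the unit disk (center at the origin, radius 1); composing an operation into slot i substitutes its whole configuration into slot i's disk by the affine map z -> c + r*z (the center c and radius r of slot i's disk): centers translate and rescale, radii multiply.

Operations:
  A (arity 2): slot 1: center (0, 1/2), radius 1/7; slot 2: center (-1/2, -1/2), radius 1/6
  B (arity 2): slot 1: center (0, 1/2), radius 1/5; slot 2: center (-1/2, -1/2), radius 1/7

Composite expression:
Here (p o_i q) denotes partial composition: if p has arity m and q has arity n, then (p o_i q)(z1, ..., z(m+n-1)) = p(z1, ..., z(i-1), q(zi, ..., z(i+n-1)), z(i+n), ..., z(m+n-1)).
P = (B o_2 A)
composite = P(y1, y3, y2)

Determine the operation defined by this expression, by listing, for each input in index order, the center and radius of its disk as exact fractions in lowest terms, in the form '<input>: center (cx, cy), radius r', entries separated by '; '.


y1: center (0, 1/2), radius 1/5; y2: center (-4/7, -4/7), radius 1/42; y3: center (-1/2, -3/7), radius 1/49


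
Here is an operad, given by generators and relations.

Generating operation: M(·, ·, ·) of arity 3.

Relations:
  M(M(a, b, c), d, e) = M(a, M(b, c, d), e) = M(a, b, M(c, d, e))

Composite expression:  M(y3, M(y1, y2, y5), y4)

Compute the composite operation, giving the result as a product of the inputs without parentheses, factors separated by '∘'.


y3 ∘ y1 ∘ y2 ∘ y5 ∘ y4

The M-tree's shape is irrelevant; the y-reading-order decides.
M(y1, y2, y5) linearizes to y1 ∘ y2 ∘ y5
M(y3, M(y1, y2, y5), y4) linearizes to y3 ∘ y1 ∘ y2 ∘ y5 ∘ y4


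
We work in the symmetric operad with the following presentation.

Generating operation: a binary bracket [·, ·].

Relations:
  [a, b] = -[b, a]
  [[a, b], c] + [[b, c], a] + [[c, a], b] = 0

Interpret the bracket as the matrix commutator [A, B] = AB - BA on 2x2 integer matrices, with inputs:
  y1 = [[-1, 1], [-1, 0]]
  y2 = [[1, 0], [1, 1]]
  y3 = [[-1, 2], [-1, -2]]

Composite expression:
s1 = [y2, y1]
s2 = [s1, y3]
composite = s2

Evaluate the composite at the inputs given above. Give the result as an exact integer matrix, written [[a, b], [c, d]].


[[2, -4], [-3, -2]]

[y2, y1] = [[-1, 0], [-1, 1]]
[[y2, y1], y3] = [[2, -4], [-3, -2]]


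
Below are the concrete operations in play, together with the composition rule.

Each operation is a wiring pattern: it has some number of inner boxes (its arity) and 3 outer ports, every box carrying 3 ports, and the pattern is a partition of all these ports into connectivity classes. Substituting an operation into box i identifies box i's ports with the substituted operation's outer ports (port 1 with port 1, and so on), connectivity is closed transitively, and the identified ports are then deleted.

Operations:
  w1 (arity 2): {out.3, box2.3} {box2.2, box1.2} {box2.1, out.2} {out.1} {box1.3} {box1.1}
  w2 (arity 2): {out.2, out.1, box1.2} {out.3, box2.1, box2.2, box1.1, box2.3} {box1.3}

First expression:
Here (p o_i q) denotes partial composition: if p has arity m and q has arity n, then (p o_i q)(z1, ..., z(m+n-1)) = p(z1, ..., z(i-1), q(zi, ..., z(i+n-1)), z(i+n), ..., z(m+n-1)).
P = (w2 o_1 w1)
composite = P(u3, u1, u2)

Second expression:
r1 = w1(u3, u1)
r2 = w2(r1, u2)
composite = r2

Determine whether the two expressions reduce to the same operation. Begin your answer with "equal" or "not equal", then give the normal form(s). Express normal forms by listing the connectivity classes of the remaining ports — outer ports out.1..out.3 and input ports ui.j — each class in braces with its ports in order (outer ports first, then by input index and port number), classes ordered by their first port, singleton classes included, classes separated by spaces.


equal: each reduces to {out.1, out.2, u1.1} {out.3, u2.1, u2.2, u2.3} {u1.2, u3.2} {u1.3} {u3.1} {u3.3}

In normal form, the first expression is {out.1, out.2, u1.1} {out.3, u2.1, u2.2, u2.3} {u1.2, u3.2} {u1.3} {u3.1} {u3.3}
In normal form, the second expression is {out.1, out.2, u1.1} {out.3, u2.1, u2.2, u2.3} {u1.2, u3.2} {u1.3} {u3.1} {u3.3}
One common form — equal.


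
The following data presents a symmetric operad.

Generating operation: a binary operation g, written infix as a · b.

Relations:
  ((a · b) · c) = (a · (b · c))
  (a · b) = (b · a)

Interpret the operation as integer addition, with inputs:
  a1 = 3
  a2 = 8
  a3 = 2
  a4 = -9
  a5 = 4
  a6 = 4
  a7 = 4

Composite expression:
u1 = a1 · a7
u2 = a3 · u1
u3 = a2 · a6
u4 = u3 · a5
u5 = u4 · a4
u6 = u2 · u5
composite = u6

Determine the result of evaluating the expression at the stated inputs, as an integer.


16

(a1 · a7) = 7
(a3 · (a1 · a7)) = 9
(a2 · a6) = 12
((a2 · a6) · a5) = 16
(((a2 · a6) · a5) · a4) = 7
((a3 · (a1 · a7)) · (((a2 · a6) · a5) · a4)) = 16


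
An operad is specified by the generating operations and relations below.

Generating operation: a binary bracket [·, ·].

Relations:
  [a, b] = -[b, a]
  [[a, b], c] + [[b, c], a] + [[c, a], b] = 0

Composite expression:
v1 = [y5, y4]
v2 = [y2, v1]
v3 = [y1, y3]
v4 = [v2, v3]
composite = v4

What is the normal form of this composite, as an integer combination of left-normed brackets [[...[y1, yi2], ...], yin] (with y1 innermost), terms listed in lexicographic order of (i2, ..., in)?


[[[[y1, y3], y2], y4], y5] - [[[[y1, y3], y2], y5], y4] - [[[[y1, y3], y4], y5], y2] + [[[[y1, y3], y5], y4], y2]

In the tensor algebra, words opening y1 carry the y1-anchored form.
Composite bracket: [[y2, [y5, y4]], [y1, y3]]
Applying ab - ba throughout gives 16 signed words (2^4 = 16).
Only words starting with y1 matter:
  y1y3y2y4y5 (sign +1) contributes +[[[[y1, y3], y2], y4], y5]
  y1y3y2y5y4 (sign -1) contributes -[[[[y1, y3], y2], y5], y4]
  y1y3y4y5y2 (sign -1) contributes -[[[[y1, y3], y4], y5], y2]
  y1y3y5y4y2 (sign +1) contributes +[[[[y1, y3], y5], y4], y2]


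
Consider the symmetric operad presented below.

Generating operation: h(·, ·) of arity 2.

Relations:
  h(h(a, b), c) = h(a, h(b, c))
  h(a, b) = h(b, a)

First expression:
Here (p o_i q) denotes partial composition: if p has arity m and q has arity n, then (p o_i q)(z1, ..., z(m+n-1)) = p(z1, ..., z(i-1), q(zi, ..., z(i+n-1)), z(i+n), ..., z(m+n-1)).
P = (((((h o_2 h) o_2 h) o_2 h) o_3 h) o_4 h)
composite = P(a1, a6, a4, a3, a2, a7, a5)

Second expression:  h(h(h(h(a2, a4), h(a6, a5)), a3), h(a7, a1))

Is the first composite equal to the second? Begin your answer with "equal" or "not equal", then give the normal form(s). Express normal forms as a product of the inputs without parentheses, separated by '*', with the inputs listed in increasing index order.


equal; both compose to a1 * a2 * a3 * a4 * a5 * a6 * a7

In normal form, the first expression is a1 * a2 * a3 * a4 * a5 * a6 * a7
In normal form, the second expression is a1 * a2 * a3 * a4 * a5 * a6 * a7
One common form — equal.


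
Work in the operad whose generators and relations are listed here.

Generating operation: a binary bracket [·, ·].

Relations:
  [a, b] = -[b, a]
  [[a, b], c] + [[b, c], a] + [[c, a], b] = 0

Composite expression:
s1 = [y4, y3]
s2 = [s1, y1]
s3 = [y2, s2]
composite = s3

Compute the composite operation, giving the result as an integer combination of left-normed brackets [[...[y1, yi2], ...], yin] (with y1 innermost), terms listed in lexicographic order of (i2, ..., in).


In the tensor algebra, words opening y1 carry the y1-anchored form.
Composite bracket: [y2, [[y4, y3], y1]]
Applying ab - ba throughout gives 8 signed words (2^3 = 8).
Only words starting with y1 matter:
  y1y3y4y2 appears with sign -1, giving the term -[[[y1, y3], y4], y2]
  y1y4y3y2 appears with sign +1, giving the term +[[[y1, y4], y3], y2]

-[[[y1, y3], y4], y2] + [[[y1, y4], y3], y2]


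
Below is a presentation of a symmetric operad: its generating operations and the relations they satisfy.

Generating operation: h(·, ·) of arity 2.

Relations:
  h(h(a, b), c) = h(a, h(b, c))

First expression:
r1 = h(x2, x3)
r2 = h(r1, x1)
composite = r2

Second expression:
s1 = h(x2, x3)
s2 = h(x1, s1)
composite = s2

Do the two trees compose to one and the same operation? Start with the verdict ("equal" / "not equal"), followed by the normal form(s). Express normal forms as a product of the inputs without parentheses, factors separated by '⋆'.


Normal form of the first expression: x2 ⋆ x3 ⋆ x1
Normal form of the second expression: x1 ⋆ x2 ⋆ x3
Different reductions; not equal.

not equal — first x2 ⋆ x3 ⋆ x1, second x1 ⋆ x2 ⋆ x3


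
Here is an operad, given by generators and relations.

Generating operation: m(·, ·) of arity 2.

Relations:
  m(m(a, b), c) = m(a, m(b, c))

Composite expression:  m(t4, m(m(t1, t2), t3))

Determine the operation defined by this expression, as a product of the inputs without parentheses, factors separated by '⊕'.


Associativity of m dissolves the nesting; only the t-input order survives.
m(t1, t2) flattens to t1 ⊕ t2
m(m(t1, t2), t3) flattens to t1 ⊕ t2 ⊕ t3
m(t4, m(m(t1, t2), t3)) flattens to t4 ⊕ t1 ⊕ t2 ⊕ t3

t4 ⊕ t1 ⊕ t2 ⊕ t3


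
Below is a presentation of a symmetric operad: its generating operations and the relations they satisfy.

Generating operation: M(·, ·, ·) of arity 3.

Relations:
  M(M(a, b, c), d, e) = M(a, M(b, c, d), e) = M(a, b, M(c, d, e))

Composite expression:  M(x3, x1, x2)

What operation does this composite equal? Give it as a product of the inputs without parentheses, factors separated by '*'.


x3 * x1 * x2

Associativity of M dissolves the nesting; only the x-input order survives.
M(x3, x1, x2) collapses to x3 * x1 * x2


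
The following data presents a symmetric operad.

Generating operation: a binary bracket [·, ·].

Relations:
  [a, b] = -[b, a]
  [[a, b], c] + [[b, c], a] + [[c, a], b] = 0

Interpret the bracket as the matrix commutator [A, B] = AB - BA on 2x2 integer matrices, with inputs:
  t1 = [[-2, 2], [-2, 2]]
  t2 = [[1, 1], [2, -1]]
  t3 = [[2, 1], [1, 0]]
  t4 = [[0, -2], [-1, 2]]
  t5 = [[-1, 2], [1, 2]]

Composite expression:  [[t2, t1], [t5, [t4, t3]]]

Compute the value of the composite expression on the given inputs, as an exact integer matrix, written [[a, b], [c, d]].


[[-24, 56], [-8, 24]]

[t2, t1] = [[-6, 8], [-4, 6]]
[t4, t3] = [[-1, 2], [0, 1]]
[t5, [t4, t3]] = [[-2, -2], [-2, 2]]
[[t2, t1], [t5, [t4, t3]]] = [[-24, 56], [-8, 24]]


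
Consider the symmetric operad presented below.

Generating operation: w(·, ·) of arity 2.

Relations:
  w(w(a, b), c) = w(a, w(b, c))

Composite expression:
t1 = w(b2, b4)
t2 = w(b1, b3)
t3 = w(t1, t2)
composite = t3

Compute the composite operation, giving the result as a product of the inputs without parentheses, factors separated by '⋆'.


b2 ⋆ b4 ⋆ b1 ⋆ b3

Under associativity of w, the answer is the b's in reading order.
w(b2, b4) spells out as b2 ⋆ b4
w(b1, b3) spells out as b1 ⋆ b3
w(w(b2, b4), w(b1, b3)) spells out as b2 ⋆ b4 ⋆ b1 ⋆ b3


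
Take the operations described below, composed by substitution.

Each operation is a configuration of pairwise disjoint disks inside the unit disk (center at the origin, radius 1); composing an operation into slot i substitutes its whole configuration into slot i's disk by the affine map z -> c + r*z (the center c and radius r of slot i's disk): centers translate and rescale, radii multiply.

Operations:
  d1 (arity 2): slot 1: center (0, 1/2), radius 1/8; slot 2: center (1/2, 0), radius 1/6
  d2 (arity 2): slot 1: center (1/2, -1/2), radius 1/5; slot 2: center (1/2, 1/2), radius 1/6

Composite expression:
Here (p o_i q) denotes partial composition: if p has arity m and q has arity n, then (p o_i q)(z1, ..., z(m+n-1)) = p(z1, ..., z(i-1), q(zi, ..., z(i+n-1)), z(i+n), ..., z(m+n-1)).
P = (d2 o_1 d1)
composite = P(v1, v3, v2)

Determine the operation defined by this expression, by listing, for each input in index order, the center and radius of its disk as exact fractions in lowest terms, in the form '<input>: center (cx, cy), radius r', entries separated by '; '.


v1: center (1/2, -2/5), radius 1/40; v2: center (1/2, 1/2), radius 1/6; v3: center (3/5, -1/2), radius 1/30


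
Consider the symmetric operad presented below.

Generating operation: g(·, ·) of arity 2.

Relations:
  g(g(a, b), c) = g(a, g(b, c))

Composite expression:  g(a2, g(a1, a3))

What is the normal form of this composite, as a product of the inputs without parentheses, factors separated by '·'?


a2 · a1 · a3

The g-tree's shape is irrelevant; the a-reading-order decides.
g(a1, a3) reduces to a1 · a3
g(a2, g(a1, a3)) reduces to a2 · a1 · a3


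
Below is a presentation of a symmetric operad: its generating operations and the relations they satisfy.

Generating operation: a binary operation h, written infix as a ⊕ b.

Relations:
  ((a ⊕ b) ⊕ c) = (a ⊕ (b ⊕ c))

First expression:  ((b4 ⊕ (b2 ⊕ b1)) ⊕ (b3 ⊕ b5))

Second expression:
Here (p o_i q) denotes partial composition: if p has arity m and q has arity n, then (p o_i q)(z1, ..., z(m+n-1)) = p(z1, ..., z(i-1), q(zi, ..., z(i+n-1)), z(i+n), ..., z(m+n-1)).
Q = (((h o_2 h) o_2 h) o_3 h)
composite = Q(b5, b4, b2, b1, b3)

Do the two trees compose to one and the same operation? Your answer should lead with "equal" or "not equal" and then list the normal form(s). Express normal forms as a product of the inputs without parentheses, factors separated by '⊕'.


not equal: they reduce to b4 ⊕ b2 ⊕ b1 ⊕ b3 ⊕ b5 and b5 ⊕ b4 ⊕ b2 ⊕ b1 ⊕ b3

The first expression, normalized: b4 ⊕ b2 ⊕ b1 ⊕ b3 ⊕ b5
The second expression, normalized: b5 ⊕ b4 ⊕ b2 ⊕ b1 ⊕ b3
The normal forms differ: not equal.


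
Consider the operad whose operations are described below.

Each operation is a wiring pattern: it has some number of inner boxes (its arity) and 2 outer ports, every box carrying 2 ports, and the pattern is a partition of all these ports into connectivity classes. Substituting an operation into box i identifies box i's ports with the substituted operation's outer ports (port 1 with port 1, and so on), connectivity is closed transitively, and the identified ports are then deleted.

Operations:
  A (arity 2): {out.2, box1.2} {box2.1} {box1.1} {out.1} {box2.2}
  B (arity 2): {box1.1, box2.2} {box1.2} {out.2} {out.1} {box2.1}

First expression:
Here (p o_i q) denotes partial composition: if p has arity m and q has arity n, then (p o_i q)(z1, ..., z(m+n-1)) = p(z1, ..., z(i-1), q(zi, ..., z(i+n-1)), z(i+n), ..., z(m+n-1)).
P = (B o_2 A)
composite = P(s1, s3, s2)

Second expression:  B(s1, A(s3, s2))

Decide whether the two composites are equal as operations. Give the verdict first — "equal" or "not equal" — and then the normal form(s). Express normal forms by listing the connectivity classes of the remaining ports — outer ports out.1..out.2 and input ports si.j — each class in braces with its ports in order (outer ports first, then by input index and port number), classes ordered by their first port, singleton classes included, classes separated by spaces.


equal; the common form is {out.1} {out.2} {s1.1, s3.2} {s1.2} {s2.1} {s2.2} {s3.1}

The first expression reduces to {out.1} {out.2} {s1.1, s3.2} {s1.2} {s2.1} {s2.2} {s3.1}
The second expression reduces to {out.1} {out.2} {s1.1, s3.2} {s1.2} {s2.1} {s2.2} {s3.1}
Same normal form: equal.


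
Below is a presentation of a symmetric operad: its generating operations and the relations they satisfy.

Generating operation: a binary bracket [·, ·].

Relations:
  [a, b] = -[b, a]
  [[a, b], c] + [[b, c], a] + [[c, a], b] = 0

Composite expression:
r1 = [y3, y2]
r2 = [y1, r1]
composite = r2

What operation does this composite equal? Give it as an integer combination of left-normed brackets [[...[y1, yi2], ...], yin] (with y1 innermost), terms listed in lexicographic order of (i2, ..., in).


-[[y1, y2], y3] + [[y1, y3], y2]

Antisymmetry and Jacobi reduce to y1-anchored left-normed brackets.
Composite bracket: [y1, [y3, y2]]
Full expansion: 4 signed words from ab - ba (2^2 = 4).
The y1-initial words carry the normal form:
  from y1y2y3, sign -1: term -[[y1, y2], y3]
  from y1y3y2, sign +1: term +[[y1, y3], y2]


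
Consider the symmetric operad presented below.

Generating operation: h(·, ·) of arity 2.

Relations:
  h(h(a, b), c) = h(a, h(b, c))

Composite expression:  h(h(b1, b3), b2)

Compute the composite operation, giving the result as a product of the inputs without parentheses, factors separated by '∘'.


b1 ∘ b3 ∘ b2


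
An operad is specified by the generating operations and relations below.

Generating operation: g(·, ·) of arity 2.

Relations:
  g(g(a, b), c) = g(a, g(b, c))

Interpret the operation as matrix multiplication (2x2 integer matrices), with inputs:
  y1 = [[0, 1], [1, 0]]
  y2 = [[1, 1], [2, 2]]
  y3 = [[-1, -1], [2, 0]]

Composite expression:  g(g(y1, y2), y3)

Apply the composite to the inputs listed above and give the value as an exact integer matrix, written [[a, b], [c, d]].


[[2, -2], [1, -1]]

g(y1, y2) = [[2, 2], [1, 1]]
g(g(y1, y2), y3) = [[2, -2], [1, -1]]


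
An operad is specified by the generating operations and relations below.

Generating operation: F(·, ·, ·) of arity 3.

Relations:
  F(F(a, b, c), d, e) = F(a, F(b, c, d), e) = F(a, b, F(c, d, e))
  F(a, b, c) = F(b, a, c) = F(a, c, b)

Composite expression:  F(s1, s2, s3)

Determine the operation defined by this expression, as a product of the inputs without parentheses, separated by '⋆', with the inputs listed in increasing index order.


s1 ⋆ s2 ⋆ s3

Reordering under F is free, so list the s-inputs canonically.
F(s1, s2, s3) linearizes to s1 ⋆ s2 ⋆ s3
reordering the factors by index: s1 ⋆ s2 ⋆ s3


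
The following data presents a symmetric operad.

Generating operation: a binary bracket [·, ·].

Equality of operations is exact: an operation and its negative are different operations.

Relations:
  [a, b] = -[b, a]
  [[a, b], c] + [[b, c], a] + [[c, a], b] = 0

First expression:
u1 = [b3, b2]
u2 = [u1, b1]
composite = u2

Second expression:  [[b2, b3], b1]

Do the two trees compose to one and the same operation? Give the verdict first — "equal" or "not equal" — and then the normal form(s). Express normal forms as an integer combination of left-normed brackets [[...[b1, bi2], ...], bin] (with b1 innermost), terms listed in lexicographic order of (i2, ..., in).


not equal: they reduce to [[b1, b2], b3] - [[b1, b3], b2] and -[[b1, b2], b3] + [[b1, b3], b2]

Normal form of the first expression: [[b1, b2], b3] - [[b1, b3], b2]
Normal form of the second expression: -[[b1, b2], b3] + [[b1, b3], b2]
Different reductions; not equal.


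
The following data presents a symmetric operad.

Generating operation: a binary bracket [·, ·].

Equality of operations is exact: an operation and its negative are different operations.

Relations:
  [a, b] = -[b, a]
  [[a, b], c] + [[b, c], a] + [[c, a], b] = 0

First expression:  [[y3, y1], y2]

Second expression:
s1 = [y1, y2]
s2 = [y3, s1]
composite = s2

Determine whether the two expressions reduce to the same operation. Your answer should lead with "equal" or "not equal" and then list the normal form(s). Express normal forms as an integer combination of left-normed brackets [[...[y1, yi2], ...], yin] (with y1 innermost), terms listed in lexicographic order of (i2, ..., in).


not equal: they reduce to -[[y1, y3], y2] and -[[y1, y2], y3]


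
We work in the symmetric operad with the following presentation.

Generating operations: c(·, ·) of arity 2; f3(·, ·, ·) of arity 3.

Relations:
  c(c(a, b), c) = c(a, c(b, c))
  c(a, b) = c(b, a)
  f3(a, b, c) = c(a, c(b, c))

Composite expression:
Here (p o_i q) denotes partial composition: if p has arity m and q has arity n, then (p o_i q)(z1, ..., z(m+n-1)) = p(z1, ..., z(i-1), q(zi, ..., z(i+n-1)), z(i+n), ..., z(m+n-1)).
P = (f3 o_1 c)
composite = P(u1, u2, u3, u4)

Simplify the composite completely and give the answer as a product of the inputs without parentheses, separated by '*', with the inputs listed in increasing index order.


u1 * u2 * u3 * u4

Both nesting and order wash out for f3; what remains is which u's occur.
c(u1, u2) flattens to u1 * u2
f3(c(u1, u2), u3, u4) flattens to u1 * u2 * u3 * u4
sorting the factors by input index: u1 * u2 * u3 * u4


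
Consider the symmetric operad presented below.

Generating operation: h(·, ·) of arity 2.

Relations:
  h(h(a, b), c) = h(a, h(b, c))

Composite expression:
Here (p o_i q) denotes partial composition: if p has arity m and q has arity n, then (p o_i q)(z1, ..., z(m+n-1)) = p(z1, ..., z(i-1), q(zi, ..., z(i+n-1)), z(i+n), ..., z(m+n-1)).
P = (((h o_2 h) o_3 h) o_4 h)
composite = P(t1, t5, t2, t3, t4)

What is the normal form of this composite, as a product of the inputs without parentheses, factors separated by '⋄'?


t1 ⋄ t5 ⋄ t2 ⋄ t3 ⋄ t4

Under associativity of h, the answer is the t's in reading order.
h(t3, t4) unparenthesizes to t3 ⋄ t4
h(t2, h(t3, t4)) unparenthesizes to t2 ⋄ t3 ⋄ t4
h(t5, h(t2, h(t3, t4))) unparenthesizes to t5 ⋄ t2 ⋄ t3 ⋄ t4
h(t1, h(t5, h(t2, h(t3, t4)))) unparenthesizes to t1 ⋄ t5 ⋄ t2 ⋄ t3 ⋄ t4


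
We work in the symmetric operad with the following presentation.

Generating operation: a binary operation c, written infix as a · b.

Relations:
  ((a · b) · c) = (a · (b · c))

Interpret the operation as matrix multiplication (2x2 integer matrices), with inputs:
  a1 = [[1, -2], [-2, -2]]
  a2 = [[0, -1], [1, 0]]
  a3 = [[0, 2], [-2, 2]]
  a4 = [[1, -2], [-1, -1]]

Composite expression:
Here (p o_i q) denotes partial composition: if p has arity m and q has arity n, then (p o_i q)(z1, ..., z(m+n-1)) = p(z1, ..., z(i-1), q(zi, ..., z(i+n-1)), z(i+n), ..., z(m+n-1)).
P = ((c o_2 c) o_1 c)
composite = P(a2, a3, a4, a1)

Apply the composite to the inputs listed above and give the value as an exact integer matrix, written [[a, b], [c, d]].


[[8, -4], [2, 8]]

(a2 · a3) = [[2, -2], [0, 2]]
(a4 · a1) = [[5, 2], [1, 4]]
((a2 · a3) · (a4 · a1)) = [[8, -4], [2, 8]]


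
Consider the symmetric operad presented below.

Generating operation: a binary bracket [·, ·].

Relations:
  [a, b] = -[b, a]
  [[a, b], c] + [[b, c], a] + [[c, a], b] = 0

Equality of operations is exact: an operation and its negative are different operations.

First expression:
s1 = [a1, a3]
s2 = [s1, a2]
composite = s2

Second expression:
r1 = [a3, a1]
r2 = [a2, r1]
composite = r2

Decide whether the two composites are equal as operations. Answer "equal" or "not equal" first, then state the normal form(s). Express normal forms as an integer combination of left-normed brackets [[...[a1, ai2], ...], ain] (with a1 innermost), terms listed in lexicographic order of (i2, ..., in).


equal; both compose to [[a1, a3], a2]


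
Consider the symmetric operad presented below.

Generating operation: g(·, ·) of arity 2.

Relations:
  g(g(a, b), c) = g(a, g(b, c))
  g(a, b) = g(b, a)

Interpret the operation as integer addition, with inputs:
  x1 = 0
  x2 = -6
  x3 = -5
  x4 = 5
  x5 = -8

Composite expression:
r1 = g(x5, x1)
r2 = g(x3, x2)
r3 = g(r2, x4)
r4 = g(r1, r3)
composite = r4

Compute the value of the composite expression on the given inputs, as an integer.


-14

g(x5, x1) = -8
g(x3, x2) = -11
g(g(x3, x2), x4) = -6
g(g(x5, x1), g(g(x3, x2), x4)) = -14


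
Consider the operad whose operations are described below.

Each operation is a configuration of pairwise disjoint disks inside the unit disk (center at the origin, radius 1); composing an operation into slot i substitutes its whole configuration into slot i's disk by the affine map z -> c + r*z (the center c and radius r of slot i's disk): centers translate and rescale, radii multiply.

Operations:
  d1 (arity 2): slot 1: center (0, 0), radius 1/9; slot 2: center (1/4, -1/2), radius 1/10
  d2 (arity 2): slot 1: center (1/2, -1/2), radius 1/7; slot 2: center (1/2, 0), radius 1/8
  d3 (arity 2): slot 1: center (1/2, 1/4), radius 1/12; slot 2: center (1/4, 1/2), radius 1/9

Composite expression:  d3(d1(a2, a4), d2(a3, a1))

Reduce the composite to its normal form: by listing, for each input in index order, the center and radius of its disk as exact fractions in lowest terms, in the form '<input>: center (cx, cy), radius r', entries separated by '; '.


a1: center (11/36, 1/2), radius 1/72; a2: center (1/2, 1/4), radius 1/108; a3: center (11/36, 4/9), radius 1/63; a4: center (25/48, 5/24), radius 1/120

Each a-disk chains the slot maps above it in d3; radii multiply.
for a2, the 2-step affine chain lands on center (1/2, 1/4), radius 1/108
for a4, the 2-step affine chain lands on center (25/48, 5/24), radius 1/120
for a3, the 2-step affine chain lands on center (11/36, 4/9), radius 1/63
for a1, the 2-step affine chain lands on center (11/36, 1/2), radius 1/72
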